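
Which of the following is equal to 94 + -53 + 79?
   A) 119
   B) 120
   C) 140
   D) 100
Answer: B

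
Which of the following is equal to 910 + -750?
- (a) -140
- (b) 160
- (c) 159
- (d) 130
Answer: b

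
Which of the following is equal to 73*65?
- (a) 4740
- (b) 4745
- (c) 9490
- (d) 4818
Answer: b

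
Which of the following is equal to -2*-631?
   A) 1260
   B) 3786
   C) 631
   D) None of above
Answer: D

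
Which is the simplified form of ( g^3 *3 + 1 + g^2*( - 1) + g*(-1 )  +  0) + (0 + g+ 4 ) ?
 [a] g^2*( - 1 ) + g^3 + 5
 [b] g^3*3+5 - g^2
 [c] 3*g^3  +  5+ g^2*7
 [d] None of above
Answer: b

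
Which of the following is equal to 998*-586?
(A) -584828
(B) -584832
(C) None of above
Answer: A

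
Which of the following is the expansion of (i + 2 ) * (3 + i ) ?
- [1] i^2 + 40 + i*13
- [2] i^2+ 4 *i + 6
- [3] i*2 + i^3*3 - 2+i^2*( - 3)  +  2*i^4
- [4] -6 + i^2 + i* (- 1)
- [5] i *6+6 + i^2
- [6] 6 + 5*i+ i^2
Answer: 6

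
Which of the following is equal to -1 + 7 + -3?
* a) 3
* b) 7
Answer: a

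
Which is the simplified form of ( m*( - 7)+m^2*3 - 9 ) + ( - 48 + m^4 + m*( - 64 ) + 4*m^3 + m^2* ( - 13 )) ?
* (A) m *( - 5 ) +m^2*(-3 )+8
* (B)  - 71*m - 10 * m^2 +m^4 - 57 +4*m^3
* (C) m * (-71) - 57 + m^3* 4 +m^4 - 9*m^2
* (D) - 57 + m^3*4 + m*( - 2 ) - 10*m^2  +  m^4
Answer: B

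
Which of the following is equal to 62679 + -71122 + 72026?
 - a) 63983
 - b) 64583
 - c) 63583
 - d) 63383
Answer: c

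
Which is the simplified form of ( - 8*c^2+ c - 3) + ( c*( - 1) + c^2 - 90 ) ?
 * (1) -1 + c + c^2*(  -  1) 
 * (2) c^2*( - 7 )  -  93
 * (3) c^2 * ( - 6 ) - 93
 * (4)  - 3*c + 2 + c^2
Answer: 2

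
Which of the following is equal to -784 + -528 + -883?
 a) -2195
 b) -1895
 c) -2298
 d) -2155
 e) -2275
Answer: a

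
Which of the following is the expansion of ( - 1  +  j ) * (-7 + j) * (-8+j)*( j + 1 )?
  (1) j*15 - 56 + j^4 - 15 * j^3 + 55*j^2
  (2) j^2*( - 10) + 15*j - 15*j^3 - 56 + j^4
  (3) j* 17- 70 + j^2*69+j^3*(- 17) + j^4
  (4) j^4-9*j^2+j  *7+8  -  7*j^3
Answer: 1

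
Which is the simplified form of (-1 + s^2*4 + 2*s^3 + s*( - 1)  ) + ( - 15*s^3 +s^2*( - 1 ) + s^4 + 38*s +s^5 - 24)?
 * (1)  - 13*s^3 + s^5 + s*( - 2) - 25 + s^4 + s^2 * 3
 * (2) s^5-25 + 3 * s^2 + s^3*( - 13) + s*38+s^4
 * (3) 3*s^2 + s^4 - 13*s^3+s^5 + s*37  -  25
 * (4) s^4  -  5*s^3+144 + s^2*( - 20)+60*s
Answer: 3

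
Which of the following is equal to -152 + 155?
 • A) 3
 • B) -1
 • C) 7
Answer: A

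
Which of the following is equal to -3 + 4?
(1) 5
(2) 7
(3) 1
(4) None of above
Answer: 3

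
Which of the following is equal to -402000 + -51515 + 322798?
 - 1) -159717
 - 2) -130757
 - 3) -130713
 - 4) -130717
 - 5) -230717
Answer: 4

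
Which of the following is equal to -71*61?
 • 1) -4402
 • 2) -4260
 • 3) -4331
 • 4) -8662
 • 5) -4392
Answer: 3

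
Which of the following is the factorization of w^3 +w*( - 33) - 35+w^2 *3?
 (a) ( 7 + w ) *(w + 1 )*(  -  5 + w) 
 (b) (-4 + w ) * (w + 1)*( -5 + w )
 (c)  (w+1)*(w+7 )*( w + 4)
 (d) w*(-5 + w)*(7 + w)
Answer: a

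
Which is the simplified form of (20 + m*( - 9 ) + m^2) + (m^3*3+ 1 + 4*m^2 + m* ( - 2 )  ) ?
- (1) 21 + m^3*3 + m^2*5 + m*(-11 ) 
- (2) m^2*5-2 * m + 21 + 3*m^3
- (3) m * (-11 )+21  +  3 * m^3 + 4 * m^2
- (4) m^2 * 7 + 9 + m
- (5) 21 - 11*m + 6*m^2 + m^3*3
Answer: 1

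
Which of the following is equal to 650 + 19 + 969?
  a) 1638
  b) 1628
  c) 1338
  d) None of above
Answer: a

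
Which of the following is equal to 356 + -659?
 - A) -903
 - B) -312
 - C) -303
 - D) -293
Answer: C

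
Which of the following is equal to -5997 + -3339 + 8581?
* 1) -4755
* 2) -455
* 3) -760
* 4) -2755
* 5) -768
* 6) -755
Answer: 6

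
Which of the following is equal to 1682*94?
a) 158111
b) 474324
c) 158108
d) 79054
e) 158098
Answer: c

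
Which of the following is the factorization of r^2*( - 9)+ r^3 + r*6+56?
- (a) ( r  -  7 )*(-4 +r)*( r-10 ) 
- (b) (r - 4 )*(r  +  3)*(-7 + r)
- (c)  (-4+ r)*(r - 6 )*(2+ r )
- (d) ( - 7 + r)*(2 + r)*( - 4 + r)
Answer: d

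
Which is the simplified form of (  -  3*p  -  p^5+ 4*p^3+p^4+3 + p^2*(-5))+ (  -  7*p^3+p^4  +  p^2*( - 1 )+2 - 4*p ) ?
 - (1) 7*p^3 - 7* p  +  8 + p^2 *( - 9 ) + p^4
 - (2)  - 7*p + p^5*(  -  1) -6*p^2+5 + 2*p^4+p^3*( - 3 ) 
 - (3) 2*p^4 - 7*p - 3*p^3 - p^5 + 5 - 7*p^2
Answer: 2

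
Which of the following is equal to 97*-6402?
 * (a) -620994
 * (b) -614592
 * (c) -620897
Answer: a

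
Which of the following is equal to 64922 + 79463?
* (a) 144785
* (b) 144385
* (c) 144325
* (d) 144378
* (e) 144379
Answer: b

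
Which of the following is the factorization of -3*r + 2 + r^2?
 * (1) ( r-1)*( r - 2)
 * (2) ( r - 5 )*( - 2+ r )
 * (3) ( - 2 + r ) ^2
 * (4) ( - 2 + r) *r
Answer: 1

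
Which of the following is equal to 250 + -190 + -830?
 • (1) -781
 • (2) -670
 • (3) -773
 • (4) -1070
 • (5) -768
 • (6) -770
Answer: 6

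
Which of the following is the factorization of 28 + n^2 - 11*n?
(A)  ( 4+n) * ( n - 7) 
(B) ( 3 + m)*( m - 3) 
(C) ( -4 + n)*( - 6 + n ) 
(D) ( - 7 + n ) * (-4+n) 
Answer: D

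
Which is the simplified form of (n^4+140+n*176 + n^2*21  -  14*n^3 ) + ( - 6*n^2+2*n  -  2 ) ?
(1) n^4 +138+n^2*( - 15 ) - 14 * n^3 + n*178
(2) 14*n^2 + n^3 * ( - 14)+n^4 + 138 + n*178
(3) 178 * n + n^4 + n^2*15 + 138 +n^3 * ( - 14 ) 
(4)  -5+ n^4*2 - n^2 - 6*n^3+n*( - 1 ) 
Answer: 3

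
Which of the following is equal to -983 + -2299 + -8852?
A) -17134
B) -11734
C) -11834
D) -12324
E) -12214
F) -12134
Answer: F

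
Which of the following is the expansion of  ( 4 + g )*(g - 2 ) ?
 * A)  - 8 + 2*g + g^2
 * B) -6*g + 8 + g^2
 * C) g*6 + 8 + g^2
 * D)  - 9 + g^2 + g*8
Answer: A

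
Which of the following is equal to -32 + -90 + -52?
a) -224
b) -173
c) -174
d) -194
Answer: c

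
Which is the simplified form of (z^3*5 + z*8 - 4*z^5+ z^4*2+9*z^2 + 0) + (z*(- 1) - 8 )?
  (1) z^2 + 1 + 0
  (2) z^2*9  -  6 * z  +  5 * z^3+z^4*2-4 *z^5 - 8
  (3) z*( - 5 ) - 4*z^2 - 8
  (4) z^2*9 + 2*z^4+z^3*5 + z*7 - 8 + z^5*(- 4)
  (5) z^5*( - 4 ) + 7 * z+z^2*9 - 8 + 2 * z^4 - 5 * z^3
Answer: 4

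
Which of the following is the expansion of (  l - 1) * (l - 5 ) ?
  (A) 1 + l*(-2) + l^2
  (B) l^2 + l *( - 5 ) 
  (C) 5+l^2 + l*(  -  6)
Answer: C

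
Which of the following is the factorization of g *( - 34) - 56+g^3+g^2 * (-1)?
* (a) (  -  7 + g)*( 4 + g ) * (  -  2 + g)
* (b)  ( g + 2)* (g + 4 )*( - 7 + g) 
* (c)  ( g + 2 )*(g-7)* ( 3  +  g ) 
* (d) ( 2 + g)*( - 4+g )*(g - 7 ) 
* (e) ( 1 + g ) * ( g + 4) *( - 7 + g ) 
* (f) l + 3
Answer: b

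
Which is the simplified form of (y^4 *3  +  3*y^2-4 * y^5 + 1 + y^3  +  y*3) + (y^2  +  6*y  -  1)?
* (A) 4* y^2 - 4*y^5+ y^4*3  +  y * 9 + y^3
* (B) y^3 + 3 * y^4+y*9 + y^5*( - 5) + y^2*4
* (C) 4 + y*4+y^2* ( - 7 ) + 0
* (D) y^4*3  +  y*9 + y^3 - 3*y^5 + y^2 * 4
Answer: A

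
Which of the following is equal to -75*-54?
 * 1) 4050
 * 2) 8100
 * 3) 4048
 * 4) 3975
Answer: 1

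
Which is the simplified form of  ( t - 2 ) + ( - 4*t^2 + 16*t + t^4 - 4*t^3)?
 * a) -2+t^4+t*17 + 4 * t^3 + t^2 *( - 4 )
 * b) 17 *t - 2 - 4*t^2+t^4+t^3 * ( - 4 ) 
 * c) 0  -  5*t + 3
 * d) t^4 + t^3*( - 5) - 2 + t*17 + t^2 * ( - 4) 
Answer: b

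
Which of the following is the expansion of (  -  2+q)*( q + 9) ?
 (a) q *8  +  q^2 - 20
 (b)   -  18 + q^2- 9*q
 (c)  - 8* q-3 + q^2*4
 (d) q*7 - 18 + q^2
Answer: d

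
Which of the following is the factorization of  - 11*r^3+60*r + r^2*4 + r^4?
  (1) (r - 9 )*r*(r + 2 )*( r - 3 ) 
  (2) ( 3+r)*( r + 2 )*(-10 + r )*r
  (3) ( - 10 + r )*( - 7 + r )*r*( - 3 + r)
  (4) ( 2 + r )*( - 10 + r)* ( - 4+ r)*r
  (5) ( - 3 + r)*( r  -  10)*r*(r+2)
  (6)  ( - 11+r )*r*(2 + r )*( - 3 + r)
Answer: 5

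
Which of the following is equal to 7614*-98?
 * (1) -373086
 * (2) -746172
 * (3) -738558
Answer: 2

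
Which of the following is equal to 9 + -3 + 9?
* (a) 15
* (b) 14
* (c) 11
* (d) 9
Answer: a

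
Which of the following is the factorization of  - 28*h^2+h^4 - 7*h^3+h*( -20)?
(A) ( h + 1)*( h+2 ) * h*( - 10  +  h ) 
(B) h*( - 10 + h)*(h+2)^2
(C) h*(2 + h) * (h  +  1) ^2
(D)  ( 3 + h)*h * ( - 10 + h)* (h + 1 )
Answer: A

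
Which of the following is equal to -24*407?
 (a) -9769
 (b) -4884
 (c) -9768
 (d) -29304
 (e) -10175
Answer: c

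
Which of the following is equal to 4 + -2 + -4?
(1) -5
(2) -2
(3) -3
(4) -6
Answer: 2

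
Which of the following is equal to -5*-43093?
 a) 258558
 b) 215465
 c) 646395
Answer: b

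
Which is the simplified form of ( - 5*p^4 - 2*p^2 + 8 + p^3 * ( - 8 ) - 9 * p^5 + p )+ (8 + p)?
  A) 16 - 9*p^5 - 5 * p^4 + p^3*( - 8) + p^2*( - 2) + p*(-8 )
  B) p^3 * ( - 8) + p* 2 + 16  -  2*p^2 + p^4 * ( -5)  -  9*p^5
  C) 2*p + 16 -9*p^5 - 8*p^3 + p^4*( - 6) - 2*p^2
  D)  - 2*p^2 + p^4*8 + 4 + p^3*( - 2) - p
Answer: B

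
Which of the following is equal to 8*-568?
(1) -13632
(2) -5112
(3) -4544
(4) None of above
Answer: 3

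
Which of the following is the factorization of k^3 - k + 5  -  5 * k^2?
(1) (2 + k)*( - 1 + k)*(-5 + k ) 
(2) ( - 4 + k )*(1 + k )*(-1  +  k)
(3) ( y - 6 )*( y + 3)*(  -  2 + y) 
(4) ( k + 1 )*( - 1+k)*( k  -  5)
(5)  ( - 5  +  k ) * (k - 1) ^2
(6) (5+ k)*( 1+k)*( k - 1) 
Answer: 4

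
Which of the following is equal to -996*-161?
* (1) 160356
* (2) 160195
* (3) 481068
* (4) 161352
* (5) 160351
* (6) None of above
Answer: 1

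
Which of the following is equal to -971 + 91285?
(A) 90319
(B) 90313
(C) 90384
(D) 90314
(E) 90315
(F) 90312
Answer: D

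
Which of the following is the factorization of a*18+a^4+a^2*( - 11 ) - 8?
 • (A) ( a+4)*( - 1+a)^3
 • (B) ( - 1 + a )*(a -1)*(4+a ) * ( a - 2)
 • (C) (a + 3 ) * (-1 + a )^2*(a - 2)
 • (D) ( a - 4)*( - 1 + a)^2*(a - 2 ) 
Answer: B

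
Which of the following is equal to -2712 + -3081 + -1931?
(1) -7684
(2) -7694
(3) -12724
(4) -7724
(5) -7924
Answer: 4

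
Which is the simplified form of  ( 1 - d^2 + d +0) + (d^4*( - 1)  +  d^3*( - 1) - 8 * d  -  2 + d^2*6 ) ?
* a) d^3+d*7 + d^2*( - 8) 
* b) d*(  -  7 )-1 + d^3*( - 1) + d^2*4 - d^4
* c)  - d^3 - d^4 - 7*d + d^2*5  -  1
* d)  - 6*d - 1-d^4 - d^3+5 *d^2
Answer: c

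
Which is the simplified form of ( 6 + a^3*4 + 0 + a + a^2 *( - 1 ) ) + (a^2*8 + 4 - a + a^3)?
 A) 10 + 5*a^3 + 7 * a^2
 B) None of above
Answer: A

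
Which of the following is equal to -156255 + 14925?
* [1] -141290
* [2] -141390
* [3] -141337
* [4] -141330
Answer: 4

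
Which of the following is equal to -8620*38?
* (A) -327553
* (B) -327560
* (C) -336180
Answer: B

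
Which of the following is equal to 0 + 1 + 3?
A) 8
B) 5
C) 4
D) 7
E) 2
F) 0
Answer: C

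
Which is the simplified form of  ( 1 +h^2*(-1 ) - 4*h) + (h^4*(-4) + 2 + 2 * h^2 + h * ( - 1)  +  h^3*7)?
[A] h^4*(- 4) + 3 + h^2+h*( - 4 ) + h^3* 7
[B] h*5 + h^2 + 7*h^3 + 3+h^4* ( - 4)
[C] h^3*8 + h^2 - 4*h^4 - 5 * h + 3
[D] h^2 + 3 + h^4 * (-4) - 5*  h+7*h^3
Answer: D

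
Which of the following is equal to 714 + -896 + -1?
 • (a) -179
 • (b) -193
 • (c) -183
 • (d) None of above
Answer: c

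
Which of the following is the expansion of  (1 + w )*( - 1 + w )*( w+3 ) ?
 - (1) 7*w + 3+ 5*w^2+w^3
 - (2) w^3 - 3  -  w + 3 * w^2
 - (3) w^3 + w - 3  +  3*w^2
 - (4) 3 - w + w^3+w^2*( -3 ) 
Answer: 2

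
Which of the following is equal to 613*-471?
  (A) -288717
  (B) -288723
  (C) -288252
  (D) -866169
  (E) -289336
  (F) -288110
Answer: B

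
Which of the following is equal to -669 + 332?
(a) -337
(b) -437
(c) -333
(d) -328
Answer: a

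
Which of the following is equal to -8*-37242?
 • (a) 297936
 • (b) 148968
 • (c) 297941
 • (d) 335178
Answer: a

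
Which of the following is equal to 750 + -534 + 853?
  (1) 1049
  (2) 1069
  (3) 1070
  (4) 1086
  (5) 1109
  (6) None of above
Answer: 2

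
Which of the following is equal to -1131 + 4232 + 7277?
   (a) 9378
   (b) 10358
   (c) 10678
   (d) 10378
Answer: d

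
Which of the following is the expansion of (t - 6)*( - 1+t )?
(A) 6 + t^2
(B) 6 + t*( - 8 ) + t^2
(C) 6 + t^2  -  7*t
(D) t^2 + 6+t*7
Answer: C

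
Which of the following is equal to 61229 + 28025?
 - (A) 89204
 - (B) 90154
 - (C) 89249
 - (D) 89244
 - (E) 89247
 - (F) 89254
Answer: F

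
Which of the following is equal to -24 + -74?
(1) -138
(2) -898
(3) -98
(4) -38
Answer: 3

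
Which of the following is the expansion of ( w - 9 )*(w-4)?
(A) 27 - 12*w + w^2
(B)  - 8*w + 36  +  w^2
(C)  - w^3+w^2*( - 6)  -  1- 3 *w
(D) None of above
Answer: D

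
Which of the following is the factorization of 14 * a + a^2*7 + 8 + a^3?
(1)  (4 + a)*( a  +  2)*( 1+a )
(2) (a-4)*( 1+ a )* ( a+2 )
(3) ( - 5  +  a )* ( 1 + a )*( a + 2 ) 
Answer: 1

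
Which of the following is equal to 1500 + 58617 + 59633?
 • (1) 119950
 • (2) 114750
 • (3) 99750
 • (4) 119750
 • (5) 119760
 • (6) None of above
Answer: 4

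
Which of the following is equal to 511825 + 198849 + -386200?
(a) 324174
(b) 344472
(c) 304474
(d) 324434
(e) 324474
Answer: e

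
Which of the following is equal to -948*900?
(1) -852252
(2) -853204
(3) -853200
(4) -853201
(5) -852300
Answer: 3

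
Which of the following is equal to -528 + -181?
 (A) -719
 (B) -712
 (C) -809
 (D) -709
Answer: D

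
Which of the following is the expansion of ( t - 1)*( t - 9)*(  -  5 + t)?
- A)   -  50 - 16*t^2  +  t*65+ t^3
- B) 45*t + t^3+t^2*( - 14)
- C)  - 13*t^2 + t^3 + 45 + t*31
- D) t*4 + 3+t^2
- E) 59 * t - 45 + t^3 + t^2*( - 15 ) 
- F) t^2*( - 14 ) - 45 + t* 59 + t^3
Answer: E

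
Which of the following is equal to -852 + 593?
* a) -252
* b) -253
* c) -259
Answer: c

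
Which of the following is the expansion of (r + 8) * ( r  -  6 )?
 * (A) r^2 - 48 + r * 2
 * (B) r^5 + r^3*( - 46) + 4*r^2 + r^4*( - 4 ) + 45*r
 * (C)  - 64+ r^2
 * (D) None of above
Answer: A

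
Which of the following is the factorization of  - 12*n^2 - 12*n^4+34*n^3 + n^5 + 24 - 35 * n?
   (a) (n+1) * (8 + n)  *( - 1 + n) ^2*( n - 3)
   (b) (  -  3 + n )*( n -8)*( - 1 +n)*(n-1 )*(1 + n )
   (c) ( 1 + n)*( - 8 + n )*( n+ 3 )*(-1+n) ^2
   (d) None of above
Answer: b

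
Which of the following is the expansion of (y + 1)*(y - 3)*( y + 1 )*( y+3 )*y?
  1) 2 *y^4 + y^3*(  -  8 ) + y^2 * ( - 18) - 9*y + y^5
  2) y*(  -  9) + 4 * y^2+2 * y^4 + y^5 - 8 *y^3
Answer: 1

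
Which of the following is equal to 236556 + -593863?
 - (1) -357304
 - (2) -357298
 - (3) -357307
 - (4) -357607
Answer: 3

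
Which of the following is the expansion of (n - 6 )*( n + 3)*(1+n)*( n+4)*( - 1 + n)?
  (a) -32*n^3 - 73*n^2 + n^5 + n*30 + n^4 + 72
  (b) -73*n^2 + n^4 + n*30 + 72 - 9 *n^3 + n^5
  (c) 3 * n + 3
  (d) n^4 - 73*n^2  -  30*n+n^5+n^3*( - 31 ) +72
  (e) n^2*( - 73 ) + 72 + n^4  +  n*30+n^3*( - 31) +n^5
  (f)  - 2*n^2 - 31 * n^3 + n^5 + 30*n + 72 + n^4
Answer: e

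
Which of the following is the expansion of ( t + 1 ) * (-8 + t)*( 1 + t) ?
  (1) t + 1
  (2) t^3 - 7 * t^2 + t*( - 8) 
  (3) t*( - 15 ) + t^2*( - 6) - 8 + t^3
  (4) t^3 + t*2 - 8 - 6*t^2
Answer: 3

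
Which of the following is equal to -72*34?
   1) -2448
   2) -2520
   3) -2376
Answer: 1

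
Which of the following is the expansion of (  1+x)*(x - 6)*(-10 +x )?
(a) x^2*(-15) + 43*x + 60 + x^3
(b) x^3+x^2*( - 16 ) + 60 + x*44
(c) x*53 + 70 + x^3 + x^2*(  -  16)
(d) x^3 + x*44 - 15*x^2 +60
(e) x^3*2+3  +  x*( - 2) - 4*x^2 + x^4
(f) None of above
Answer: d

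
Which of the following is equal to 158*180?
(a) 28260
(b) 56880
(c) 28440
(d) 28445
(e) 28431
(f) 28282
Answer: c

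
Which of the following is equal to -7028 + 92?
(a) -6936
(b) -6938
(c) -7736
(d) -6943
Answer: a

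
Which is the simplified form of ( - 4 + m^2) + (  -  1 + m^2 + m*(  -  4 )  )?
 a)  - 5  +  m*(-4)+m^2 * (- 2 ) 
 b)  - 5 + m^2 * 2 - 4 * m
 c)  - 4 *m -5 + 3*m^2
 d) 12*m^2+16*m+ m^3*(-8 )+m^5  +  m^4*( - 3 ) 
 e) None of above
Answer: b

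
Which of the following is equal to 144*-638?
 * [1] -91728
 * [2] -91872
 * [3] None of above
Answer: 2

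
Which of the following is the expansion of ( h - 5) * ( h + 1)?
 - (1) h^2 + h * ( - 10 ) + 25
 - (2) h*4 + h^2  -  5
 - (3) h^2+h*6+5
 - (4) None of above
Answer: 4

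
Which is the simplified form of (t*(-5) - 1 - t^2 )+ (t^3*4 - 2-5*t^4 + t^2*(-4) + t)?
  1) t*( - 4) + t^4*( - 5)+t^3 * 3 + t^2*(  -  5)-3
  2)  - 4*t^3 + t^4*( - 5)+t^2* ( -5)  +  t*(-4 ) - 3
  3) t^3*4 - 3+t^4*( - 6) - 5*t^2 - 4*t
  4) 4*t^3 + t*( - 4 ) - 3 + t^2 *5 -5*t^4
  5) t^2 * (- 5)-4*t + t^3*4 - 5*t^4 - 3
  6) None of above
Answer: 5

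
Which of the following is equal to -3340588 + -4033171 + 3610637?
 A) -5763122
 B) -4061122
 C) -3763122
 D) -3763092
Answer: C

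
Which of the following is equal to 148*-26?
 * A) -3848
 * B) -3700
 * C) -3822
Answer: A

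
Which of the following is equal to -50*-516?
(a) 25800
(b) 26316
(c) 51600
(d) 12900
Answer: a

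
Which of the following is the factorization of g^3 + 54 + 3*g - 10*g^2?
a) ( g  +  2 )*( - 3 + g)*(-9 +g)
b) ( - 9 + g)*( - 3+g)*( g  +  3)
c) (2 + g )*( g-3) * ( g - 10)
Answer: a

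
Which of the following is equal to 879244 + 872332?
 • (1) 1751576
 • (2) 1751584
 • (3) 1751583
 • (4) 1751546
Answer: 1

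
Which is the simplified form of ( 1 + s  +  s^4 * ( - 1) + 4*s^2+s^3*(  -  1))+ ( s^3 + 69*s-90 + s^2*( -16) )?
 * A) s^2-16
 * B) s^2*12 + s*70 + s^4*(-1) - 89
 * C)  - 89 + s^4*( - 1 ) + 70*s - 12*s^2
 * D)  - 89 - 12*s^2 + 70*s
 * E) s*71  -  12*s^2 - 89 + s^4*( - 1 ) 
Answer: C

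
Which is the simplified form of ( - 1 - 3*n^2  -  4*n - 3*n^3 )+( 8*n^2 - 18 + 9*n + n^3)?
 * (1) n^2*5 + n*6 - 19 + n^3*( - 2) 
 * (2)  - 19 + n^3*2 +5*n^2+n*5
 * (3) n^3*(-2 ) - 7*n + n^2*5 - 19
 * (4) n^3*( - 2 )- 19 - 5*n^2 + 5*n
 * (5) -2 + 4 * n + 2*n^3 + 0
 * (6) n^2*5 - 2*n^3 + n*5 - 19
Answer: 6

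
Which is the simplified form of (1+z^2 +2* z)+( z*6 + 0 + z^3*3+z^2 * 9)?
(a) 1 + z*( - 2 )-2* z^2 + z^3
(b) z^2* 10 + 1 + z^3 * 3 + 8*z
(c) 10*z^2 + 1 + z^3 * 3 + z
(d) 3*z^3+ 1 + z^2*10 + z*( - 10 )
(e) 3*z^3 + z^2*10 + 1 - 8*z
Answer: b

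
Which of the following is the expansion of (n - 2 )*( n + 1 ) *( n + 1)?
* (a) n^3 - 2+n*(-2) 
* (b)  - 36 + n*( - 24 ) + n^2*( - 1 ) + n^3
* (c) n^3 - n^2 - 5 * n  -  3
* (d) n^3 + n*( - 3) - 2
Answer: d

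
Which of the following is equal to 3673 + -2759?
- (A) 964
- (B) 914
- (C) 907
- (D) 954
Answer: B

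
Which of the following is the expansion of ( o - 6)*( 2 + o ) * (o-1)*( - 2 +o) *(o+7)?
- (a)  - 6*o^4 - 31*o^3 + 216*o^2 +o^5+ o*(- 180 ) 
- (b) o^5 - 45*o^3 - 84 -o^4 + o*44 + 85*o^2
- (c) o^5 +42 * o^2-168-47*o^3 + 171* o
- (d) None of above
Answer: d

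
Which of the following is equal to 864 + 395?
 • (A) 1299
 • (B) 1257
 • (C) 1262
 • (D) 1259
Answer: D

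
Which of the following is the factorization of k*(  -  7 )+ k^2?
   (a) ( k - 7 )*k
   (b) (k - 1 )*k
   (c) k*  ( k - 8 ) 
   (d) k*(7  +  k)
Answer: a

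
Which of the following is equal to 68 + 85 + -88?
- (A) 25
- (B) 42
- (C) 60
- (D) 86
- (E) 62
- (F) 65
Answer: F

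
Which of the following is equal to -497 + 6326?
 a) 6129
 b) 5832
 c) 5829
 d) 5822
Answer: c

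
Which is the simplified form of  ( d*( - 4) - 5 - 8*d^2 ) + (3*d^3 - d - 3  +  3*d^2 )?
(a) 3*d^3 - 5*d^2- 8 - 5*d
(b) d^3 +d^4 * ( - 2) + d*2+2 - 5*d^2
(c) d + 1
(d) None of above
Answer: a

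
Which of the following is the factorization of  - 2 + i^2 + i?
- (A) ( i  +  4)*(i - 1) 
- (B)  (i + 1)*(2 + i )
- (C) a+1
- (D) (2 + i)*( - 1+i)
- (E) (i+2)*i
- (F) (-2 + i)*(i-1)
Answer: D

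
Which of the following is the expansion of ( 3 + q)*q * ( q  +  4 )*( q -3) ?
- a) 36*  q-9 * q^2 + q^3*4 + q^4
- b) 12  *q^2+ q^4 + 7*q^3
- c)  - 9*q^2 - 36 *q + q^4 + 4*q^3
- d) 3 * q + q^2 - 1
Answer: c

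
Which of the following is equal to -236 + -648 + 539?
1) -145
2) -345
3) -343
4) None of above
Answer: 2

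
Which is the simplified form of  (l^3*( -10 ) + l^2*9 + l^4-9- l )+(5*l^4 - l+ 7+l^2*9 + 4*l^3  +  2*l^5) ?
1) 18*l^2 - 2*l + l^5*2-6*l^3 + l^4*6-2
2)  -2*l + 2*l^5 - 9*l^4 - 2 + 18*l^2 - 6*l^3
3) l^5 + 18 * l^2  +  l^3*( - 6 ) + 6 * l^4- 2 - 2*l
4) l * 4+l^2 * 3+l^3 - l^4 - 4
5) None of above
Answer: 1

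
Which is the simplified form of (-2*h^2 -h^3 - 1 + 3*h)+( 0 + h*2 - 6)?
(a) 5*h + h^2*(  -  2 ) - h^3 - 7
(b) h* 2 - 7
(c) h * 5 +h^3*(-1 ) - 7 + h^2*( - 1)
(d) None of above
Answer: a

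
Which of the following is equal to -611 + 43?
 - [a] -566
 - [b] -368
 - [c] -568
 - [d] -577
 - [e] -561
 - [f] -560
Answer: c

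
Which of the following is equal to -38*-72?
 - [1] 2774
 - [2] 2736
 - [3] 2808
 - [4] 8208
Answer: 2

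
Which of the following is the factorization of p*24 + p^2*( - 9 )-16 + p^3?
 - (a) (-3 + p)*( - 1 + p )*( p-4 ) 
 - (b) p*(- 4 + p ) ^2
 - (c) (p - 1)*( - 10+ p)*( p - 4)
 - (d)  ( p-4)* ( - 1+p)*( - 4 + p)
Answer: d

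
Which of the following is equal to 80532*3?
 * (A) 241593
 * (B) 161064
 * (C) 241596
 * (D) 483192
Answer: C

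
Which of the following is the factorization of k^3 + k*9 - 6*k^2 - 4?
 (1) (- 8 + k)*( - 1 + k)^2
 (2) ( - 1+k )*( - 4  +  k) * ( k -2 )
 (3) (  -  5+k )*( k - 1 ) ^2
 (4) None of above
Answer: 4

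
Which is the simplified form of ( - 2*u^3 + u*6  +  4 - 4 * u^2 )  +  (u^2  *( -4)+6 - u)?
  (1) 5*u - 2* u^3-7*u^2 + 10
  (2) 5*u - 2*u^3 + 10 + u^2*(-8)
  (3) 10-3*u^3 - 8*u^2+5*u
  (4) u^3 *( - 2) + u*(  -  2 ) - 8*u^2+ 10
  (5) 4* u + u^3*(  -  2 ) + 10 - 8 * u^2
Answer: 2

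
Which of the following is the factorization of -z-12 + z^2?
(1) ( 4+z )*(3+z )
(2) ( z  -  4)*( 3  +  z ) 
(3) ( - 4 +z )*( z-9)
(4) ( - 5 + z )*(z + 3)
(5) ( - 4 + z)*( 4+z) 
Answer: 2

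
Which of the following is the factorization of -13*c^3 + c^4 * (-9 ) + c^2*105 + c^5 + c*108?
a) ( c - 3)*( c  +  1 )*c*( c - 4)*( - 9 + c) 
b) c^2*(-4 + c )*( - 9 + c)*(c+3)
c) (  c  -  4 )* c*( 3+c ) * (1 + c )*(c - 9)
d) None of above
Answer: c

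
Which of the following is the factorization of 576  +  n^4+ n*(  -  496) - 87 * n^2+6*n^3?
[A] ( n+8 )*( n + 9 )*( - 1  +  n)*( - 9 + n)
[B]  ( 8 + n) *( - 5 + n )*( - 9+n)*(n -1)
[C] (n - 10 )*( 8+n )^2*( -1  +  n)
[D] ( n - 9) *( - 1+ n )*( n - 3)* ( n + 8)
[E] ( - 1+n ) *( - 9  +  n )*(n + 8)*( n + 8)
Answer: E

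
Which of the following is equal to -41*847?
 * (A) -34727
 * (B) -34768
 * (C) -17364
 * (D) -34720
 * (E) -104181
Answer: A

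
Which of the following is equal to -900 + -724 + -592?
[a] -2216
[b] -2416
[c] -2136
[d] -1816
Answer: a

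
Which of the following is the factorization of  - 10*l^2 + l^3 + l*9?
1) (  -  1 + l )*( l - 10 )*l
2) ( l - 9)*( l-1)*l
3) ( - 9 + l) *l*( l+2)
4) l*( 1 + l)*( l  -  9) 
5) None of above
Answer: 2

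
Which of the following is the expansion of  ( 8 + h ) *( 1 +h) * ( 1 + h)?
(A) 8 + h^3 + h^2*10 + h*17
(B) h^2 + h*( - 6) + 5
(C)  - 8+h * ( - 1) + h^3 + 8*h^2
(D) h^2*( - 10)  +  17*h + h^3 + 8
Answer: A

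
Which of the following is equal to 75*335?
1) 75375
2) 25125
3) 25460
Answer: 2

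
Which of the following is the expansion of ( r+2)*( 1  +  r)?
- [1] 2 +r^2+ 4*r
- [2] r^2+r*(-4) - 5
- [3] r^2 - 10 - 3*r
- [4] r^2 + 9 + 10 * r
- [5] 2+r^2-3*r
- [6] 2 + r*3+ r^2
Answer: 6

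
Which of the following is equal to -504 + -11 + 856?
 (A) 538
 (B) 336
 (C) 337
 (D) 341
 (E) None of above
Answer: D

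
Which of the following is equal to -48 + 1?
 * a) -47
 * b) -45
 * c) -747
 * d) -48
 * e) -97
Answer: a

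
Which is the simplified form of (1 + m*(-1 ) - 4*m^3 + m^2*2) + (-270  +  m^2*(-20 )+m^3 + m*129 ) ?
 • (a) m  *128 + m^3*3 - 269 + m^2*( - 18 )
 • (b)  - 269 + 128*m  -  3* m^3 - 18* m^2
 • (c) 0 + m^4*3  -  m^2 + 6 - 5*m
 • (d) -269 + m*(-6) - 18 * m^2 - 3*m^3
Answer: b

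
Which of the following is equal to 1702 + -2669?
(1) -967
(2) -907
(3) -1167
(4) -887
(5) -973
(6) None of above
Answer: 1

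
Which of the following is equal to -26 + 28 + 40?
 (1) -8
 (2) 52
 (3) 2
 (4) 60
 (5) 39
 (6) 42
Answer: 6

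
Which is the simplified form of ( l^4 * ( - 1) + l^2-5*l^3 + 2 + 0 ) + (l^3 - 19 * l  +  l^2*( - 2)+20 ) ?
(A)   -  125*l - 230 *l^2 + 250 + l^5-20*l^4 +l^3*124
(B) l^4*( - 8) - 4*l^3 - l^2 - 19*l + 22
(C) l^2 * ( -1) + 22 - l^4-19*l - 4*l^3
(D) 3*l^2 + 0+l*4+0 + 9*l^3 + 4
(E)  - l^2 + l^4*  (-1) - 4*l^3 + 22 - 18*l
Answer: C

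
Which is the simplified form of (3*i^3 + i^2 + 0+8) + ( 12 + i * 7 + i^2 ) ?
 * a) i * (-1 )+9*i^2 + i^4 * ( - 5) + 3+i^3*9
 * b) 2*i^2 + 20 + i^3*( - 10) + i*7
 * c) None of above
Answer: c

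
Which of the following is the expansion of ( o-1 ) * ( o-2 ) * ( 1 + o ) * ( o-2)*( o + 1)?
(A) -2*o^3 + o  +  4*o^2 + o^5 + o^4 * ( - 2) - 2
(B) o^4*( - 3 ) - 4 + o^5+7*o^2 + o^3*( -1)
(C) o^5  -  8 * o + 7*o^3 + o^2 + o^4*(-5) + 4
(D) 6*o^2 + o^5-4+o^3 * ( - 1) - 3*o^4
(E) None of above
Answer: B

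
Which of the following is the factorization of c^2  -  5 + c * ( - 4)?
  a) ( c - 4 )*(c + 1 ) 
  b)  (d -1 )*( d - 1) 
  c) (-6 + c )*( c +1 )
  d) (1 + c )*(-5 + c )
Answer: d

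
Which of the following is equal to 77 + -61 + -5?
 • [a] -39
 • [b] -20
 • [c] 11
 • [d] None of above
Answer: c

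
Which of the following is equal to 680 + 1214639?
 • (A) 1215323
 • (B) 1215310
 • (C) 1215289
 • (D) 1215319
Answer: D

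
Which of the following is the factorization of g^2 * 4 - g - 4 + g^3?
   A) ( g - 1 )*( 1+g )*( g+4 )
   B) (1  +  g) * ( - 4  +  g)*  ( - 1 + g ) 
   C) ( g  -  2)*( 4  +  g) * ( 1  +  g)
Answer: A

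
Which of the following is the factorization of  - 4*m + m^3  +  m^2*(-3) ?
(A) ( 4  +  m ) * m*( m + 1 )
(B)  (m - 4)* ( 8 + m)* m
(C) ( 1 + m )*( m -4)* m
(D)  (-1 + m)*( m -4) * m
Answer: C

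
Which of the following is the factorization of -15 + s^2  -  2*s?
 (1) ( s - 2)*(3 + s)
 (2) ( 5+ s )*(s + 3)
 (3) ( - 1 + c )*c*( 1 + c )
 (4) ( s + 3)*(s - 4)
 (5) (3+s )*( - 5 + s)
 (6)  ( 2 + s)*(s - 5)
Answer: 5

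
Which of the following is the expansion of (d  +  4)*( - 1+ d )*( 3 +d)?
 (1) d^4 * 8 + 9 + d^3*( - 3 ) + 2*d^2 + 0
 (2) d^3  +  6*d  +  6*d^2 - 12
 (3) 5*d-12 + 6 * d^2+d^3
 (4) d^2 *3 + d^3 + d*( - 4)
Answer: 3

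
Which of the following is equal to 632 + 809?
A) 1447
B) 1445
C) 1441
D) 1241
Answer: C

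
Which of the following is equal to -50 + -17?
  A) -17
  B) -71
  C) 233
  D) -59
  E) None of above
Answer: E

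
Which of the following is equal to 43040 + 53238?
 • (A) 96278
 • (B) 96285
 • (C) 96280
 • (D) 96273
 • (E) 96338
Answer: A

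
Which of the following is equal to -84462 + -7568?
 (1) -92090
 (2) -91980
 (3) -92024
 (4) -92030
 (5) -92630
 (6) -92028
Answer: 4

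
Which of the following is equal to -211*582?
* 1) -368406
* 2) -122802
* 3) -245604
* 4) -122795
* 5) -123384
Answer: 2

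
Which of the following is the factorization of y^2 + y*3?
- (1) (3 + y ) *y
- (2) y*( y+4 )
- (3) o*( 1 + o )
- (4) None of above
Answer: 1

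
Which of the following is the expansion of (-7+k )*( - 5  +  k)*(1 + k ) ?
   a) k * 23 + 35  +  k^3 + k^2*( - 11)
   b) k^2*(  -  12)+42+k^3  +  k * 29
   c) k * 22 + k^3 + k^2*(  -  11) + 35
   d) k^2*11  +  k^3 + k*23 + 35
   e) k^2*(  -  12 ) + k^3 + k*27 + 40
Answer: a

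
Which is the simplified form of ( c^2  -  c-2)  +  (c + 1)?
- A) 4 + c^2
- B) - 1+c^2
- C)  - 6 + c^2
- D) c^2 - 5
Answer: B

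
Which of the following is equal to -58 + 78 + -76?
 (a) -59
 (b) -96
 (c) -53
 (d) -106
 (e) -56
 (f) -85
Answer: e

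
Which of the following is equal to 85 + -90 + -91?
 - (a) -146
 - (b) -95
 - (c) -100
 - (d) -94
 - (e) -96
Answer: e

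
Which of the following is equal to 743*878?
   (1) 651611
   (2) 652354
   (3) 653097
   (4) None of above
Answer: 2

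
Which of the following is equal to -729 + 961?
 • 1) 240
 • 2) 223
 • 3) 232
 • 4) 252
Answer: 3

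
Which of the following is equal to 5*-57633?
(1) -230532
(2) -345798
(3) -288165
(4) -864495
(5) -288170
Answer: 3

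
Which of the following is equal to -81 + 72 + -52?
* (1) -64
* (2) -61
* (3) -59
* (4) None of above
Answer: 2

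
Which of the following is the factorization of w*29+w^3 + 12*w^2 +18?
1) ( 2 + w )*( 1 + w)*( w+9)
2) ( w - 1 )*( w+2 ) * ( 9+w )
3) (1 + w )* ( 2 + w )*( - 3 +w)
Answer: 1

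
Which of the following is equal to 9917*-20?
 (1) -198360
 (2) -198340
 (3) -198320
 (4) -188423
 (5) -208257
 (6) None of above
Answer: 2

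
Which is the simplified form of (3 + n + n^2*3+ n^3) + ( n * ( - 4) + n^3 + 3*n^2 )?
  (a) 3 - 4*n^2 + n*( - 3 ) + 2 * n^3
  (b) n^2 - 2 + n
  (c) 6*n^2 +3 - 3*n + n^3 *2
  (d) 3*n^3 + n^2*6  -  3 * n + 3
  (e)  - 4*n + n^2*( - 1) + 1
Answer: c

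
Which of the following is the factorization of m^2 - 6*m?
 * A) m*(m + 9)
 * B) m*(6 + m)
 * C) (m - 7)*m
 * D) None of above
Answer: D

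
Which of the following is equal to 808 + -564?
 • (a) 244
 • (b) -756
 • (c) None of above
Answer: a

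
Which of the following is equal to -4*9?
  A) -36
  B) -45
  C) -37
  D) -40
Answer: A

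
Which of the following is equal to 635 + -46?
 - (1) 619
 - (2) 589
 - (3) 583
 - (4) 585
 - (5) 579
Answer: 2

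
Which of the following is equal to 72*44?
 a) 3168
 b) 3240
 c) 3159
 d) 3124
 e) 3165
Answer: a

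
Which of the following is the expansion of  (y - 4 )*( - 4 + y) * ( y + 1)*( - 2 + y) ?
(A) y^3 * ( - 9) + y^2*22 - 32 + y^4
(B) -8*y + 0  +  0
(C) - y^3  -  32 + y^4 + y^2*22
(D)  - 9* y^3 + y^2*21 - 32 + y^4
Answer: A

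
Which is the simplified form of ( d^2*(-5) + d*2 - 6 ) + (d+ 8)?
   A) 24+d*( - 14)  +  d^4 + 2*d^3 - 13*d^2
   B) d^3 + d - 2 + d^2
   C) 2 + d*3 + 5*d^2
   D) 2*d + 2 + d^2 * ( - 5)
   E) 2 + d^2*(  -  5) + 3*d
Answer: E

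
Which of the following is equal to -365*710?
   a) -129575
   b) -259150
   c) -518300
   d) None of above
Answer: b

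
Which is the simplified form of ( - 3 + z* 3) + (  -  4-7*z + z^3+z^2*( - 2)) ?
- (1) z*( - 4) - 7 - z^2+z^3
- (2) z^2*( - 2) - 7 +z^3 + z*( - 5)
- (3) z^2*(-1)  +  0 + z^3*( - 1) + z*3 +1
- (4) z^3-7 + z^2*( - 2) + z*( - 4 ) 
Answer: 4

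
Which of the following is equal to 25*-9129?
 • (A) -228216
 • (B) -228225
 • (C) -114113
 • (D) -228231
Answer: B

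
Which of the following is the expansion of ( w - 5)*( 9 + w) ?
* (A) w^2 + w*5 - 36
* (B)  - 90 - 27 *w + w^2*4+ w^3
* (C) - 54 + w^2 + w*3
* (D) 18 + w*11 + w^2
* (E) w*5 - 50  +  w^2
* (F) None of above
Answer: F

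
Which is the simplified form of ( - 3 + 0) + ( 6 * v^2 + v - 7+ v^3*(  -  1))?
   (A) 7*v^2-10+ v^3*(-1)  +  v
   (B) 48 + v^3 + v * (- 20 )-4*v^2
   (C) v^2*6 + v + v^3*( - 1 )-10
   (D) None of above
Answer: C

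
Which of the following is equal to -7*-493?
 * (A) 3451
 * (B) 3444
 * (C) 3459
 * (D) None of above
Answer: A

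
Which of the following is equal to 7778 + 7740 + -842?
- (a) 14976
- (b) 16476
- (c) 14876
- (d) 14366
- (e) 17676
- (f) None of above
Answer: f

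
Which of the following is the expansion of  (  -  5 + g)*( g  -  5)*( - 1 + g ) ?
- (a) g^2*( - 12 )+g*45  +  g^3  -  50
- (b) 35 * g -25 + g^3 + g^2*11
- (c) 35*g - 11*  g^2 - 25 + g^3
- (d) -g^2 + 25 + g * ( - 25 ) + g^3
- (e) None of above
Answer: c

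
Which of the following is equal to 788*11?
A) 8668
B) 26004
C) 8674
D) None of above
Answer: A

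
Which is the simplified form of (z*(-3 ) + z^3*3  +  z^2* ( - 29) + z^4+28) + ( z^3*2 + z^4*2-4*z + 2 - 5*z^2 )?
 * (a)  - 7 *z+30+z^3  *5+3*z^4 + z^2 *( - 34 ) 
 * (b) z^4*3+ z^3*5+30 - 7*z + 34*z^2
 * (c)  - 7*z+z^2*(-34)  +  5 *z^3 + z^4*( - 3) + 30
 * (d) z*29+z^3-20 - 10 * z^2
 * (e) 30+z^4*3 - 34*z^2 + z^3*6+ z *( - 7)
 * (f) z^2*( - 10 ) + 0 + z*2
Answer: a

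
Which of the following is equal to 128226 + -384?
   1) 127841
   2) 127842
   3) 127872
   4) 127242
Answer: 2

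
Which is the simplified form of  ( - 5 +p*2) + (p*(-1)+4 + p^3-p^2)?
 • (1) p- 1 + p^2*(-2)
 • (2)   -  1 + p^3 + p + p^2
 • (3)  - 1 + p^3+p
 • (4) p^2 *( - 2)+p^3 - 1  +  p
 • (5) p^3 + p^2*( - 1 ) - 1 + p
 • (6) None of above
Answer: 5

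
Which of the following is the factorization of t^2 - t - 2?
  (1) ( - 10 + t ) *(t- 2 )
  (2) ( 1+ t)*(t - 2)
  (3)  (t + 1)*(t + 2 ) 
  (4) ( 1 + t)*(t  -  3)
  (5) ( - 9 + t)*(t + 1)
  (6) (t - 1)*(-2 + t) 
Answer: 2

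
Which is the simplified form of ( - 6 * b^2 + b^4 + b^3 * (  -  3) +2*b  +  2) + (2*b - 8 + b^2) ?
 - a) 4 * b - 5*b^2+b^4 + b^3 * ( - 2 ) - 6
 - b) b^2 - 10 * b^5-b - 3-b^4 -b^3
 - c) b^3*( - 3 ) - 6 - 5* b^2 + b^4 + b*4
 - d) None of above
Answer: c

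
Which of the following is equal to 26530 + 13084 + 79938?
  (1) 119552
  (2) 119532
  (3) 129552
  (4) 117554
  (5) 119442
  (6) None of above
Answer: 1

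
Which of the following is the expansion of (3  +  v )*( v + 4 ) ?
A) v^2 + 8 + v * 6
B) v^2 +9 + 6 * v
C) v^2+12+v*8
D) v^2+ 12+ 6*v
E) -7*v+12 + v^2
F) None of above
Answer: F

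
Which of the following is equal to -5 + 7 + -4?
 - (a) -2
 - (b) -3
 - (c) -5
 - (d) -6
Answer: a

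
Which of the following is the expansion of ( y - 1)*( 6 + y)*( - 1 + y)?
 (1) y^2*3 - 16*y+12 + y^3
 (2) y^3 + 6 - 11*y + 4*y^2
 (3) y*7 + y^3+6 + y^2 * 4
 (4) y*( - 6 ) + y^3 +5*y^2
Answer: 2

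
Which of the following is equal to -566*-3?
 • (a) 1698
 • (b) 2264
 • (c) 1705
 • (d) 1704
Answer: a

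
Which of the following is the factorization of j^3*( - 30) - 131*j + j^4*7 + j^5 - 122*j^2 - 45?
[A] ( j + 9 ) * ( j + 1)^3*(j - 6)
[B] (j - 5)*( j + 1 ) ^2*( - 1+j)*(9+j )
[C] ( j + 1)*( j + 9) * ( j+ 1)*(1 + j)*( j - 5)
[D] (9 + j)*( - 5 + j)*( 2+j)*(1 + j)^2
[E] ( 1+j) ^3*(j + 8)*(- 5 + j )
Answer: C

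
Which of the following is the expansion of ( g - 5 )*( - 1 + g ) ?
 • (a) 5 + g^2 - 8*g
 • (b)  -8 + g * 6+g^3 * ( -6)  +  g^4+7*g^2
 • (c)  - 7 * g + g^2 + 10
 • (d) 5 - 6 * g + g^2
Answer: d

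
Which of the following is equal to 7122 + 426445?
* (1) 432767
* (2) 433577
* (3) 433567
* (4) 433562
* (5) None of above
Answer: 3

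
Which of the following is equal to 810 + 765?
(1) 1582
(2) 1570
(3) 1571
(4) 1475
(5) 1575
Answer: 5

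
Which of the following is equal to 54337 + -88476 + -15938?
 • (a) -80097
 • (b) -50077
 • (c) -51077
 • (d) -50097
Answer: b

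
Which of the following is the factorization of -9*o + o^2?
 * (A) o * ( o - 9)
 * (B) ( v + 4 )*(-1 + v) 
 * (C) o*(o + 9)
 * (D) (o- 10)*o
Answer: A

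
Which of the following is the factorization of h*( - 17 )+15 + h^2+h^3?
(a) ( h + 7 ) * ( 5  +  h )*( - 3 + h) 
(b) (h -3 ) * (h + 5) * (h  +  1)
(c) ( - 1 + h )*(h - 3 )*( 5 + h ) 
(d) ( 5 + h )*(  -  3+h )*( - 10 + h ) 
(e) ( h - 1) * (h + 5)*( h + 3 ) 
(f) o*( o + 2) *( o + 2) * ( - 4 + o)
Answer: c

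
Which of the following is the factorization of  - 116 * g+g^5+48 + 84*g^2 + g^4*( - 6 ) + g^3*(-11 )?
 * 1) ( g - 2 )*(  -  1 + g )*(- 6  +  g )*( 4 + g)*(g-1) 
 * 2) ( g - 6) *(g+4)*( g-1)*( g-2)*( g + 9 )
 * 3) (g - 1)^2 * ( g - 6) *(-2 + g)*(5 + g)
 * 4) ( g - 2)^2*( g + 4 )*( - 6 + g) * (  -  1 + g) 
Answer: 1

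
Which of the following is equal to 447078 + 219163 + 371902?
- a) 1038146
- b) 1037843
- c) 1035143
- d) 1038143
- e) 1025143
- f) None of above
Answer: d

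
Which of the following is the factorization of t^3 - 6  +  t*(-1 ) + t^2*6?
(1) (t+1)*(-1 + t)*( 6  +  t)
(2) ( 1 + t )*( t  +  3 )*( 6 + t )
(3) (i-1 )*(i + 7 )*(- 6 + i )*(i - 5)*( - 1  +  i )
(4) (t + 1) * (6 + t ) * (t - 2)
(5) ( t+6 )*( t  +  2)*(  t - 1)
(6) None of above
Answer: 1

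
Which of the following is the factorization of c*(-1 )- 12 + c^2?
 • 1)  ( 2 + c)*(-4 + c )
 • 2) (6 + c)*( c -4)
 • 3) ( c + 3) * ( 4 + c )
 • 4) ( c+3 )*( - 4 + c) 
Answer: 4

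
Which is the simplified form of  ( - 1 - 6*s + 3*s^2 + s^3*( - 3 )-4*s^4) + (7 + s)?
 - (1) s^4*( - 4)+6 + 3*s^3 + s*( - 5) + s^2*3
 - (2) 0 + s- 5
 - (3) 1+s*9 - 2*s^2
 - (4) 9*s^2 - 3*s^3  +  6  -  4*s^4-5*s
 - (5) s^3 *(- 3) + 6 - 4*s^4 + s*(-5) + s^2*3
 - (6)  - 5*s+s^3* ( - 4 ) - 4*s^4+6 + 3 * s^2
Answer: 5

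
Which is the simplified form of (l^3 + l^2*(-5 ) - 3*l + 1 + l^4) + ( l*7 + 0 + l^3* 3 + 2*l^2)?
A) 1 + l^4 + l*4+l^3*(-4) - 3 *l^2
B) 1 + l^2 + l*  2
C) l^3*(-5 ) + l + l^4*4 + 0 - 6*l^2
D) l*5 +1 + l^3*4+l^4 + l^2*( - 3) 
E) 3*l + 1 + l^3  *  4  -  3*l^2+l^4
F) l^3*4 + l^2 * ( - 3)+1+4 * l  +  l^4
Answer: F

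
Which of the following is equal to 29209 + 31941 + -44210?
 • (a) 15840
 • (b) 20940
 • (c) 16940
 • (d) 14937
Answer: c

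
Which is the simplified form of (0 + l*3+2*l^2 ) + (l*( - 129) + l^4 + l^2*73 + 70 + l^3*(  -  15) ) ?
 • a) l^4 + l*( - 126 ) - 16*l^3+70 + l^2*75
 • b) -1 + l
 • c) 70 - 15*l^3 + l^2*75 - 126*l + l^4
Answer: c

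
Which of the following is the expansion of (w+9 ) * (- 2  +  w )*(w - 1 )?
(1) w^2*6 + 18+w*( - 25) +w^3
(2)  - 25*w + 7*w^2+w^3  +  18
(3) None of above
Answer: 1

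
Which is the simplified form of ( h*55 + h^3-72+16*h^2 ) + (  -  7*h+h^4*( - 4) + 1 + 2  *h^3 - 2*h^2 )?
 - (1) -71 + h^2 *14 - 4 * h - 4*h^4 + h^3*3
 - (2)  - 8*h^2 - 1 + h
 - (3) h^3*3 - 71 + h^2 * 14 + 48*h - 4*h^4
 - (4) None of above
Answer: 3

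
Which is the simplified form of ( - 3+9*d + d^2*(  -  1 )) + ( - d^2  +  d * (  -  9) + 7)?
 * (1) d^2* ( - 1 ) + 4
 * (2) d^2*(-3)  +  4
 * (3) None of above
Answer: 3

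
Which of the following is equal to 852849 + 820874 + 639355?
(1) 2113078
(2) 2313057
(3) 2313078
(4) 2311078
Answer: 3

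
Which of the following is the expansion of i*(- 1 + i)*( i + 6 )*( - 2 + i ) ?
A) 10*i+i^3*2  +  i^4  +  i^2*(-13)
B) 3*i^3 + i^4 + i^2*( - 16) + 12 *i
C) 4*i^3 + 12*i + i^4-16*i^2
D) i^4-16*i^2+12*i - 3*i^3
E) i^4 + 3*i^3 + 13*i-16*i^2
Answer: B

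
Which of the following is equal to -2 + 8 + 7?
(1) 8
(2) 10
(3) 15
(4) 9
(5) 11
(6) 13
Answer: 6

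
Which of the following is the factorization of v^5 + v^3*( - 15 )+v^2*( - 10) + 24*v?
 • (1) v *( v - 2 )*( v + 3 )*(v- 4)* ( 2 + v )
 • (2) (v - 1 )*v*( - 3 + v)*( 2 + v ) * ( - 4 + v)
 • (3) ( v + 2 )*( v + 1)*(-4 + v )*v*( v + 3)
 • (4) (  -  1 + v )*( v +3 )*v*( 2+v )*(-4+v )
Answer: 4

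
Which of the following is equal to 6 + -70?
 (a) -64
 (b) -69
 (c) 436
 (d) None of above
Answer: a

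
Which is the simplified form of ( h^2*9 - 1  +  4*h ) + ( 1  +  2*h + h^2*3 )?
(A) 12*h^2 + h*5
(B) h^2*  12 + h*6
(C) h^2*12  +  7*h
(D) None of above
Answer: B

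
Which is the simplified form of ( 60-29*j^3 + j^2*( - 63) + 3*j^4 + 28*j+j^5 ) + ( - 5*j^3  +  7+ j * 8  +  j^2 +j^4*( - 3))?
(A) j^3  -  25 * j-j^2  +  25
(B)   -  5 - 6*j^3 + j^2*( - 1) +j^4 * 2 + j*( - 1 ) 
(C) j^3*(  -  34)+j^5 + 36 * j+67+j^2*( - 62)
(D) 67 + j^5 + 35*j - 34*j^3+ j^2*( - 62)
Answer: C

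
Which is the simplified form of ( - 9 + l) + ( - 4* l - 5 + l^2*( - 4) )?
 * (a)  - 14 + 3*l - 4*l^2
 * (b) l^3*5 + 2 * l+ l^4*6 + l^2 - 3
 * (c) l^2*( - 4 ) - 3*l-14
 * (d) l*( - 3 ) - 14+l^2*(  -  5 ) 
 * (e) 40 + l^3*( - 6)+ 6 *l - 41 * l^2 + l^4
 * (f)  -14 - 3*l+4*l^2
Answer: c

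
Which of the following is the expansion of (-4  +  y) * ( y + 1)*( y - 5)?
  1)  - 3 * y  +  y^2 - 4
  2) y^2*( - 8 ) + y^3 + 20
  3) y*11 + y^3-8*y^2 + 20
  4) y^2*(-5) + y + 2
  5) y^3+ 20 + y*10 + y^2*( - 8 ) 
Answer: 3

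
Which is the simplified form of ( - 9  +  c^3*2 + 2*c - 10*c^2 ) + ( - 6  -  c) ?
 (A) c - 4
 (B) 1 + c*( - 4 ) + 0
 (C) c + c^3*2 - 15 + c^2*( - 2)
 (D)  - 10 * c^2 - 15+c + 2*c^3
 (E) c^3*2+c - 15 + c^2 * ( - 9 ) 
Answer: D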